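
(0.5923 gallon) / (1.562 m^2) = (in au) 9.595e-15. Check: 1 gallon = 0.0037854118 m^3, so 0.5923 gallon = 0.5923 * 0.0037854118 = 0.0022420994 m^3. 1.562 m^2 is already in m^2. Combine: 0.0022420994 m^3 / 1.562 m^2 = 0.0014354029 m. 1 au = 1.4959787e+11 m, so 0.0014354029 m = 0.0014354029 / 1.4959787e+11 = 9.595076e-15 au ≈ 9.595e-15 au (4 s.f.).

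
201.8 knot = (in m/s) 103.8. Check: 1 knot = 0.51444444 m/s, so 201.8 knot = 201.8 * 0.51444444 = 103.81489 m/s. Result: 103.81489 m/s ≈ 103.8 m/s (4 s.f.).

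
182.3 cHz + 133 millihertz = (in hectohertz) 0.01956. Check: 1 cHz = 0.01 Hz, so 182.3 cHz = 182.3 * 0.01 = 1.823 Hz. 1 millihertz = 0.001 Hz, so 133 millihertz = 133 * 0.001 = 0.133 Hz. Sum: 1.823 + 0.133 = 1.956 Hz. 1 hectohertz = 100 Hz, so 1.956 Hz = 1.956 / 100 = 0.01956 hectohertz.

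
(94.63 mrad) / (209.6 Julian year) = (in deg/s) 8.197e-10. Check: 1 mrad = 0.001 rad, so 94.63 mrad = 94.63 * 0.001 = 0.09463 rad. 1 Julian year = 31557600 s, so 209.6 Julian year = 209.6 * 31557600 = 6.614473e+09 s. Combine: 0.09463 rad / 6.614473e+09 s = 1.4306506e-11 rad/s. 1 deg/s = 0.017453293 rad/s, so 1.4306506e-11 rad/s = 1.4306506e-11 / 0.017453293 = 8.1970244e-10 deg/s ≈ 8.197e-10 deg/s (4 s.f.).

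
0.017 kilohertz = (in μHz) 1 kilohertz = 1000 Hz, so 0.017 kilohertz = 0.017 * 1000 = 17 Hz. 1 μHz = 1e-06 Hz, so 17 Hz = 17 / 1e-06 = 17000000 μHz ≈ 1.7e+07 μHz (4 s.f.). Final answer: 1.7e+07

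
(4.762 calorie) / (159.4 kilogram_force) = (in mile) 7.92e-06. Check: 1 calorie = 4.184 J, so 4.762 calorie = 4.762 * 4.184 = 19.924208 J. 1 kilogram_force = 9.80665 N, so 159.4 kilogram_force = 159.4 * 9.80665 = 1563.18 N. Combine: 19.924208 J / 1563.18 N = 0.012745946 m. 1 mile = 1609.344 m, so 0.012745946 m = 0.012745946 / 1609.344 = 7.9199637e-06 mile ≈ 7.92e-06 mile (4 s.f.).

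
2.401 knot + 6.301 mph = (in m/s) 4.052. Check: 1 knot = 0.51444444 m/s, so 2.401 knot = 2.401 * 0.51444444 = 1.2351811 m/s. 1 mph = 0.44704 m/s, so 6.301 mph = 6.301 * 0.44704 = 2.816799 m/s. Sum: 1.2351811 + 2.816799 = 4.0519802 m/s. Result: 4.0519802 m/s ≈ 4.052 m/s (4 s.f.).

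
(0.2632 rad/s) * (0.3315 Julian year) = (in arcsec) 0.2632 rad/s is already in rad/s. 1 Julian year = 31557600 s, so 0.3315 Julian year = 0.3315 * 31557600 = 10461344 s. Combine: 0.2632 rad/s * 10461344 s = 2753425.8 rad. 1 arcsec = 4.8481368e-06 rad, so 2753425.8 rad = 2753425.8 / 4.8481368e-06 = 5.6793485e+11 arcsec ≈ 5.679e+11 arcsec (4 s.f.). Final answer: 5.679e+11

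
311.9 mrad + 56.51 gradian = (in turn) 1 mrad = 0.001 rad, so 311.9 mrad = 311.9 * 0.001 = 0.3119 rad. 1 gradian = 0.015707963 rad, so 56.51 gradian = 56.51 * 0.015707963 = 0.887657 rad. Sum: 0.3119 + 0.887657 = 1.199557 rad. 1 turn = 6.2831853 rad, so 1.199557 rad = 1.199557 / 6.2831853 = 0.19091543 turn ≈ 0.1909 turn (4 s.f.). Final answer: 0.1909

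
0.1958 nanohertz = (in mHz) 1.958e-07. Check: 1 nanohertz = 1e-09 Hz, so 0.1958 nanohertz = 0.1958 * 1e-09 = 1.958e-10 Hz. 1 mHz = 0.001 Hz, so 1.958e-10 Hz = 1.958e-10 / 0.001 = 1.958e-07 mHz.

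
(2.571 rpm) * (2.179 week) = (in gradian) 1 rpm = 0.10471976 rad/s, so 2.571 rpm = 2.571 * 0.10471976 = 0.26923449 rad/s. 1 week = 604800 s, so 2.179 week = 2.179 * 604800 = 1317859.2 s. Combine: 0.26923449 rad/s * 1317859.2 s = 354813.15 rad. 1 gradian = 0.015707963 rad, so 354813.15 rad = 354813.15 / 0.015707963 = 22588107 gradian ≈ 2.259e+07 gradian (4 s.f.). Final answer: 2.259e+07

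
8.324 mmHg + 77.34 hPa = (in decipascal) 1 mmHg = 133.32237 Pa, so 8.324 mmHg = 8.324 * 133.32237 = 1109.7754 Pa. 1 hPa = 100 Pa, so 77.34 hPa = 77.34 * 100 = 7734 Pa. Sum: 1109.7754 + 7734 = 8843.7754 Pa. 1 decipascal = 0.1 Pa, so 8843.7754 Pa = 8843.7754 / 0.1 = 88437.754 decipascal ≈ 8.844e+04 decipascal (4 s.f.). Final answer: 8.844e+04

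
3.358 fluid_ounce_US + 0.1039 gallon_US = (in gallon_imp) 0.1084. Check: 1 fluid_ounce_US = 2.957353e-05 m^3, so 3.358 fluid_ounce_US = 3.358 * 2.957353e-05 = 9.9307912e-05 m^3. 1 gallon_US = 0.0037854118 m^3, so 0.1039 gallon_US = 0.1039 * 0.0037854118 = 0.00039330428 m^3. Sum: 9.9307912e-05 + 0.00039330428 = 0.0004926122 m^3. 1 gallon_imp = 0.00454609 m^3, so 0.0004926122 m^3 = 0.0004926122 / 0.00454609 = 0.10835953 gallon_imp ≈ 0.1084 gallon_imp (4 s.f.).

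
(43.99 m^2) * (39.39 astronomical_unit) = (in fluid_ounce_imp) 9.123e+18. Check: 43.99 m^2 is already in m^2. 1 astronomical_unit = 1.4959787e+11 m, so 39.39 astronomical_unit = 39.39 * 1.4959787e+11 = 5.8926601e+12 m. Combine: 43.99 m^2 * 5.8926601e+12 m = 2.5921812e+14 m^3. 1 fluid_ounce_imp = 2.8413063e-05 m^3, so 2.5921812e+14 m^3 = 2.5921812e+14 / 2.8413063e-05 = 9.1232024e+18 fluid_ounce_imp ≈ 9.123e+18 fluid_ounce_imp (4 s.f.).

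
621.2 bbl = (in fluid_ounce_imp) 3.476e+06. Check: 1 bbl = 0.15898729 m^3, so 621.2 bbl = 621.2 * 0.15898729 = 98.762908 m^3. 1 fluid_ounce_imp = 2.8413063e-05 m^3, so 98.762908 m^3 = 98.762908 / 2.8413063e-05 = 3475968.4 fluid_ounce_imp ≈ 3.476e+06 fluid_ounce_imp (4 s.f.).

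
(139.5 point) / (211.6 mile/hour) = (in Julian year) 1 point = 0.00035277778 m, so 139.5 point = 139.5 * 0.00035277778 = 0.0492125 m. 1 mile/hour = 0.44704 m/s, so 211.6 mile/hour = 211.6 * 0.44704 = 94.593664 m/s. Combine: 0.0492125 m / 94.593664 m/s = 0.00052025155 s. 1 Julian year = 31557600 s, so 0.00052025155 s = 0.00052025155 / 31557600 = 1.6485777e-11 Julian year ≈ 1.649e-11 Julian year (4 s.f.). Final answer: 1.649e-11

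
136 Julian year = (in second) 4.292e+09. Check: 1 Julian year = 31557600 s, so 136 Julian year = 136 * 31557600 = 4.2918336e+09 s. 4.2918336e+09 s = 4.2918336e+09 second ≈ 4.292e+09 second (4 s.f.).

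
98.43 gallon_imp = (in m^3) 1 gallon_imp = 0.00454609 m^3, so 98.43 gallon_imp = 98.43 * 0.00454609 = 0.44747164 m^3. Result: 0.44747164 m^3 ≈ 0.4475 m^3 (4 s.f.). Final answer: 0.4475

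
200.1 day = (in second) 1.729e+07. Check: 1 day = 86400 s, so 200.1 day = 200.1 * 86400 = 17288640 s. 17288640 s = 17288640 second ≈ 1.729e+07 second (4 s.f.).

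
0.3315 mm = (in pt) 0.9397. Check: 1 mm = 0.001 m, so 0.3315 mm = 0.3315 * 0.001 = 0.0003315 m. 1 pt = 0.00035277778 m, so 0.0003315 m = 0.0003315 / 0.00035277778 = 0.93968504 pt ≈ 0.9397 pt (4 s.f.).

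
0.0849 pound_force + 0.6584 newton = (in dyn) 1 pound_force = 4.4482216 N, so 0.0849 pound_force = 0.0849 * 4.4482216 = 0.37765402 N. 0.6584 newton = 0.6584 N. Sum: 0.37765402 + 0.6584 = 1.036054 N. 1 dyn = 1e-05 N, so 1.036054 N = 1.036054 / 1e-05 = 103605.4 dyn ≈ 1.036e+05 dyn (4 s.f.). Final answer: 1.036e+05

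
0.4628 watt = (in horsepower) 0.0006206. Check: 0.4628 watt = 0.4628 W. 1 horsepower = 745.69987 W, so 0.4628 W = 0.4628 / 745.69987 = 0.00062062502 horsepower ≈ 0.0006206 horsepower (4 s.f.).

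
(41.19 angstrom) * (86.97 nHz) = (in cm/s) 3.582e-14. Check: 1 angstrom = 1e-10 m, so 41.19 angstrom = 41.19 * 1e-10 = 4.119e-09 m. 1 nHz = 1e-09 Hz, so 86.97 nHz = 86.97 * 1e-09 = 8.697e-08 Hz. Combine: 4.119e-09 m * 8.697e-08 Hz = 3.5822943e-16 m/s. 1 cm/s = 0.01 m/s, so 3.5822943e-16 m/s = 3.5822943e-16 / 0.01 = 3.5822943e-14 cm/s ≈ 3.582e-14 cm/s (4 s.f.).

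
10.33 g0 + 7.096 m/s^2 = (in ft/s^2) 355.6. Check: 1 g0 = 9.80665 m/s^2, so 10.33 g0 = 10.33 * 9.80665 = 101.30269 m/s^2. 7.096 m/s^2 is already in m/s^2. Sum: 101.30269 + 7.096 = 108.39869 m/s^2. 1 ft/s^2 = 0.3048 m/s^2, so 108.39869 m/s^2 = 108.39869 / 0.3048 = 355.63876 ft/s^2 ≈ 355.6 ft/s^2 (4 s.f.).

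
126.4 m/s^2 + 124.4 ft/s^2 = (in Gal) 1.643e+04. Check: 126.4 m/s^2 is already in m/s^2. 1 ft/s^2 = 0.3048 m/s^2, so 124.4 ft/s^2 = 124.4 * 0.3048 = 37.91712 m/s^2. Sum: 126.4 + 37.91712 = 164.31712 m/s^2. 1 Gal = 0.01 m/s^2, so 164.31712 m/s^2 = 164.31712 / 0.01 = 16431.712 Gal ≈ 1.643e+04 Gal (4 s.f.).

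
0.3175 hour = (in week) 1 hour = 3600 s, so 0.3175 hour = 0.3175 * 3600 = 1143 s. 1 week = 604800 s, so 1143 s = 1143 / 604800 = 0.001889881 week ≈ 0.00189 week (4 s.f.). Final answer: 0.00189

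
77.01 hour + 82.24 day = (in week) 1 hour = 3600 s, so 77.01 hour = 77.01 * 3600 = 277236 s. 1 day = 86400 s, so 82.24 day = 82.24 * 86400 = 7105536 s. Sum: 277236 + 7105536 = 7382772 s. 1 week = 604800 s, so 7382772 s = 7382772 / 604800 = 12.206964 week ≈ 12.21 week (4 s.f.). Final answer: 12.21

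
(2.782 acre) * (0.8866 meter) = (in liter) 9.982e+06. Check: 1 acre = 4046.8564 m^2, so 2.782 acre = 2.782 * 4046.8564 = 11258.355 m^2. 0.8866 meter = 0.8866 m. Combine: 11258.355 m^2 * 0.8866 m = 9981.6572 m^3. 1 liter = 0.001 m^3, so 9981.6572 m^3 = 9981.6572 / 0.001 = 9981657.2 liter ≈ 9.982e+06 liter (4 s.f.).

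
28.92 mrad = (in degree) 1 mrad = 0.001 rad, so 28.92 mrad = 28.92 * 0.001 = 0.02892 rad. 1 degree = 0.017453293 rad, so 0.02892 rad = 0.02892 / 0.017453293 = 1.6569939 degree ≈ 1.657 degree (4 s.f.). Final answer: 1.657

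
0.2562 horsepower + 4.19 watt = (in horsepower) 1 horsepower = 745.69987 W, so 0.2562 horsepower = 0.2562 * 745.69987 = 191.04831 W. 4.19 watt = 4.19 W. Sum: 191.04831 + 4.19 = 195.23831 W. 1 horsepower = 745.69987 W, so 195.23831 W = 195.23831 / 745.69987 = 0.26181888 horsepower ≈ 0.2618 horsepower (4 s.f.). Final answer: 0.2618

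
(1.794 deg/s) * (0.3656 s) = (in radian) 0.01145. Check: 1 deg/s = 0.017453293 rad/s, so 1.794 deg/s = 1.794 * 0.017453293 = 0.031311207 rad/s. 0.3656 s is already in s. Combine: 0.031311207 rad/s * 0.3656 s = 0.011447377 rad. 0.011447377 rad = 0.011447377 radian ≈ 0.01145 radian (4 s.f.).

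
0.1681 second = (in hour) 4.669e-05. Check: 0.1681 second = 0.1681 s. 1 hour = 3600 s, so 0.1681 s = 0.1681 / 3600 = 4.6694444e-05 hour ≈ 4.669e-05 hour (4 s.f.).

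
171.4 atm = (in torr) 1 atm = 101325 Pa, so 171.4 atm = 171.4 * 101325 = 17367105 Pa. 1 torr = 133.32237 Pa, so 17367105 Pa = 17367105 / 133.32237 = 130264 torr ≈ 1.303e+05 torr (4 s.f.). Final answer: 1.303e+05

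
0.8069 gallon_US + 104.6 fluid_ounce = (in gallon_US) 1 gallon_US = 0.0037854118 m^3, so 0.8069 gallon_US = 0.8069 * 0.0037854118 = 0.0030544488 m^3. 1 fluid_ounce = 2.957353e-05 m^3, so 104.6 fluid_ounce = 104.6 * 2.957353e-05 = 0.0030933912 m^3. Sum: 0.0030544488 + 0.0030933912 = 0.00614784 m^3. 1 gallon_US = 0.0037854118 m^3, so 0.00614784 m^3 = 0.00614784 / 0.0037854118 = 1.6240875 gallon_US ≈ 1.624 gallon_US (4 s.f.). Final answer: 1.624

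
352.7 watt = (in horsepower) 0.473. Check: 352.7 watt = 352.7 W. 1 horsepower = 745.69987 W, so 352.7 W = 352.7 / 745.69987 = 0.47297849 horsepower ≈ 0.473 horsepower (4 s.f.).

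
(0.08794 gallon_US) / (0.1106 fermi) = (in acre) 7.437e+08. Check: 1 gallon_US = 0.0037854118 m^3, so 0.08794 gallon_US = 0.08794 * 0.0037854118 = 0.00033288911 m^3. 1 fermi = 1e-15 m, so 0.1106 fermi = 0.1106 * 1e-15 = 1.106e-16 m. Combine: 0.00033288911 m^3 / 1.106e-16 m = 3.0098473e+12 m^2. 1 acre = 4046.8564 m^2, so 3.0098473e+12 m^2 = 3.0098473e+12 / 4046.8564 = 7.4374947e+08 acre ≈ 7.437e+08 acre (4 s.f.).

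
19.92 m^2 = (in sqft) 214.4. Check: 1 sqft = 0.09290304 m^2, so 19.92 m^2 = 19.92 / 0.09290304 = 214.4171 sqft ≈ 214.4 sqft (4 s.f.).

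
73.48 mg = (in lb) 1 mg = 1e-06 kg, so 73.48 mg = 73.48 * 1e-06 = 7.348e-05 kg. 1 lb = 0.45359237 kg, so 7.348e-05 kg = 7.348e-05 / 0.45359237 = 0.00016199567 lb ≈ 0.000162 lb (4 s.f.). Final answer: 0.000162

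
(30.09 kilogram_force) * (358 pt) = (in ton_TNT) 8.907e-09. Check: 1 kilogram_force = 9.80665 N, so 30.09 kilogram_force = 30.09 * 9.80665 = 295.0821 N. 1 pt = 0.00035277778 m, so 358 pt = 358 * 0.00035277778 = 0.12629444 m. Combine: 295.0821 N * 0.12629444 m = 37.26723 J. 1 ton_TNT = 4.184e+09 J, so 37.26723 J = 37.26723 / 4.184e+09 = 8.9070817e-09 ton_TNT ≈ 8.907e-09 ton_TNT (4 s.f.).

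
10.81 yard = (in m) 9.885. Check: 1 yard = 0.9144 m, so 10.81 yard = 10.81 * 0.9144 = 9.884664 m. Result: 9.884664 m ≈ 9.885 m (4 s.f.).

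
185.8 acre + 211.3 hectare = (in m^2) 1 acre = 4046.8564 m^2, so 185.8 acre = 185.8 * 4046.8564 = 751905.92 m^2. 1 hectare = 10000 m^2, so 211.3 hectare = 211.3 * 10000 = 2113000 m^2. Sum: 751905.92 + 2113000 = 2864905.9 m^2. Result: 2864905.9 m^2 ≈ 2.865e+06 m^2 (4 s.f.). Final answer: 2.865e+06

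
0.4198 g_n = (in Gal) 1 g_n = 9.80665 m/s^2, so 0.4198 g_n = 0.4198 * 9.80665 = 4.1168317 m/s^2. 1 Gal = 0.01 m/s^2, so 4.1168317 m/s^2 = 4.1168317 / 0.01 = 411.68317 Gal ≈ 411.7 Gal (4 s.f.). Final answer: 411.7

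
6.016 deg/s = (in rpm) 1.003. Check: 1 deg/s = 0.017453293 rad/s, so 6.016 deg/s = 6.016 * 0.017453293 = 0.10499901 rad/s. 1 rpm = 0.10471976 rad/s, so 0.10499901 rad/s = 0.10499901 / 0.10471976 = 1.0026667 rpm ≈ 1.003 rpm (4 s.f.).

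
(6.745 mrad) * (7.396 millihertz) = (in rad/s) 1 mrad = 0.001 rad, so 6.745 mrad = 6.745 * 0.001 = 0.006745 rad. 1 millihertz = 0.001 Hz, so 7.396 millihertz = 7.396 * 0.001 = 0.007396 Hz. Combine: 0.006745 rad * 0.007396 Hz = 4.988602e-05 rad/s. Result: 4.988602e-05 rad/s ≈ 4.989e-05 rad/s (4 s.f.). Final answer: 4.989e-05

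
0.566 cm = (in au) 1 cm = 0.01 m, so 0.566 cm = 0.566 * 0.01 = 0.00566 m. 1 au = 1.4959787e+11 m, so 0.00566 m = 0.00566 / 1.4959787e+11 = 3.7834763e-14 au ≈ 3.783e-14 au (4 s.f.). Final answer: 3.783e-14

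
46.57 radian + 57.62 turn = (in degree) 2.341e+04. Check: 46.57 radian = 46.57 rad. 1 turn = 6.2831853 rad, so 57.62 turn = 57.62 * 6.2831853 = 362.03714 rad. Sum: 46.57 + 362.03714 = 408.60714 rad. 1 degree = 0.017453293 rad, so 408.60714 rad = 408.60714 / 0.017453293 = 23411.464 degree ≈ 2.341e+04 degree (4 s.f.).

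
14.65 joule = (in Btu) 14.65 joule = 14.65 J. 1 Btu = 1055.0559 J, so 14.65 J = 14.65 / 1055.0559 = 0.013885521 Btu ≈ 0.01389 Btu (4 s.f.). Final answer: 0.01389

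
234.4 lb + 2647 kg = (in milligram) 2.753e+09. Check: 1 lb = 0.45359237 kg, so 234.4 lb = 234.4 * 0.45359237 = 106.32205 kg. 2647 kg is already in kg. Sum: 106.32205 + 2647 = 2753.3221 kg. 1 milligram = 1e-06 kg, so 2753.3221 kg = 2753.3221 / 1e-06 = 2.7533221e+09 milligram ≈ 2.753e+09 milligram (4 s.f.).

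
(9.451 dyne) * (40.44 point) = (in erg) 1 dyne = 1e-05 N, so 9.451 dyne = 9.451 * 1e-05 = 9.451e-05 N. 1 point = 0.00035277778 m, so 40.44 point = 40.44 * 0.00035277778 = 0.014266333 m. Combine: 9.451e-05 N * 0.014266333 m = 1.3483112e-06 J. 1 erg = 1e-07 J, so 1.3483112e-06 J = 1.3483112e-06 / 1e-07 = 13.483112 erg ≈ 13.48 erg (4 s.f.). Final answer: 13.48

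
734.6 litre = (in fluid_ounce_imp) 2.585e+04. Check: 1 litre = 0.001 m^3, so 734.6 litre = 734.6 * 0.001 = 0.7346 m^3. 1 fluid_ounce_imp = 2.8413063e-05 m^3, so 0.7346 m^3 = 0.7346 / 2.8413063e-05 = 25854.306 fluid_ounce_imp ≈ 2.585e+04 fluid_ounce_imp (4 s.f.).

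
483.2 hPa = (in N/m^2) 4.832e+04. Check: 1 hPa = 100 Pa, so 483.2 hPa = 483.2 * 100 = 48320 Pa. 48320 Pa = 48320 N/m^2 ≈ 4.832e+04 N/m^2 (4 s.f.).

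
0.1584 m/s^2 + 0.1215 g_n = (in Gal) 135. Check: 0.1584 m/s^2 is already in m/s^2. 1 g_n = 9.80665 m/s^2, so 0.1215 g_n = 0.1215 * 9.80665 = 1.191508 m/s^2. Sum: 0.1584 + 1.191508 = 1.349908 m/s^2. 1 Gal = 0.01 m/s^2, so 1.349908 m/s^2 = 1.349908 / 0.01 = 134.9908 Gal ≈ 135 Gal (4 s.f.).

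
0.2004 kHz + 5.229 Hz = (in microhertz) 1 kHz = 1000 Hz, so 0.2004 kHz = 0.2004 * 1000 = 200.4 Hz. 5.229 Hz is already in Hz. Sum: 200.4 + 5.229 = 205.629 Hz. 1 microhertz = 1e-06 Hz, so 205.629 Hz = 205.629 / 1e-06 = 2.05629e+08 microhertz ≈ 2.056e+08 microhertz (4 s.f.). Final answer: 2.056e+08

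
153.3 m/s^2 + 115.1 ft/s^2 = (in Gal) 153.3 m/s^2 is already in m/s^2. 1 ft/s^2 = 0.3048 m/s^2, so 115.1 ft/s^2 = 115.1 * 0.3048 = 35.08248 m/s^2. Sum: 153.3 + 35.08248 = 188.38248 m/s^2. 1 Gal = 0.01 m/s^2, so 188.38248 m/s^2 = 188.38248 / 0.01 = 18838.248 Gal ≈ 1.884e+04 Gal (4 s.f.). Final answer: 1.884e+04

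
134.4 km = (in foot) 1 km = 1000 m, so 134.4 km = 134.4 * 1000 = 134400 m. 1 foot = 0.3048 m, so 134400 m = 134400 / 0.3048 = 440944.88 foot ≈ 4.409e+05 foot (4 s.f.). Final answer: 4.409e+05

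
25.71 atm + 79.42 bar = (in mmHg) 1 atm = 101325 Pa, so 25.71 atm = 25.71 * 101325 = 2605065.8 Pa. 1 bar = 100000 Pa, so 79.42 bar = 79.42 * 100000 = 7942000 Pa. Sum: 2605065.8 + 7942000 = 10547066 Pa. 1 mmHg = 133.32237 Pa, so 10547066 Pa = 10547066 / 133.32237 = 79109.499 mmHg ≈ 7.911e+04 mmHg (4 s.f.). Final answer: 7.911e+04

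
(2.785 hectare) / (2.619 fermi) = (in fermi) 1.063e+34. Check: 1 hectare = 10000 m^2, so 2.785 hectare = 2.785 * 10000 = 27850 m^2. 1 fermi = 1e-15 m, so 2.619 fermi = 2.619 * 1e-15 = 2.619e-15 m. Combine: 27850 m^2 / 2.619e-15 m = 1.063383e+19 m. 1 fermi = 1e-15 m, so 1.063383e+19 m = 1.063383e+19 / 1e-15 = 1.063383e+34 fermi ≈ 1.063e+34 fermi (4 s.f.).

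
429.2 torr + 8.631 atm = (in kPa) 931.8. Check: 1 torr = 133.32237 Pa, so 429.2 torr = 429.2 * 133.32237 = 57221.961 Pa. 1 atm = 101325 Pa, so 8.631 atm = 8.631 * 101325 = 874536.08 Pa. Sum: 57221.961 + 874536.08 = 931758.04 Pa. 1 kPa = 1000 Pa, so 931758.04 Pa = 931758.04 / 1000 = 931.75804 kPa ≈ 931.8 kPa (4 s.f.).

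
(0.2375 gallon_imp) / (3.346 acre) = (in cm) 1 gallon_imp = 0.00454609 m^3, so 0.2375 gallon_imp = 0.2375 * 0.00454609 = 0.0010796964 m^3. 1 acre = 4046.8564 m^2, so 3.346 acre = 3.346 * 4046.8564 = 13540.782 m^2. Combine: 0.0010796964 m^3 / 13540.782 m^2 = 7.9736636e-08 m. 1 cm = 0.01 m, so 7.9736636e-08 m = 7.9736636e-08 / 0.01 = 7.9736636e-06 cm ≈ 7.974e-06 cm (4 s.f.). Final answer: 7.974e-06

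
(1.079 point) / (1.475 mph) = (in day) 6.681e-09. Check: 1 point = 0.00035277778 m, so 1.079 point = 1.079 * 0.00035277778 = 0.00038064722 m. 1 mph = 0.44704 m/s, so 1.475 mph = 1.475 * 0.44704 = 0.659384 m/s. Combine: 0.00038064722 m / 0.659384 m/s = 0.00057727701 s. 1 day = 86400 s, so 0.00057727701 s = 0.00057727701 / 86400 = 6.6814468e-09 day ≈ 6.681e-09 day (4 s.f.).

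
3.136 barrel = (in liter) 498.6. Check: 1 barrel = 0.15898729 m^3, so 3.136 barrel = 3.136 * 0.15898729 = 0.49858416 m^3. 1 liter = 0.001 m^3, so 0.49858416 m^3 = 0.49858416 / 0.001 = 498.58416 liter ≈ 498.6 liter (4 s.f.).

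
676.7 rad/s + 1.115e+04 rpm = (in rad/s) 676.7 rad/s is already in rad/s. 1 rpm = 0.10471976 rad/s, so 1.115e+04 rpm = 1.115e+04 * 0.10471976 = 1167.6253 rad/s. Sum: 676.7 + 1167.6253 = 1844.3253 rad/s. Result: 1844.3253 rad/s ≈ 1844 rad/s (4 s.f.). Final answer: 1844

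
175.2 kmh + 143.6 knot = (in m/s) 122.5. Check: 1 kmh = 0.27777778 m/s, so 175.2 kmh = 175.2 * 0.27777778 = 48.666667 m/s. 1 knot = 0.51444444 m/s, so 143.6 knot = 143.6 * 0.51444444 = 73.874222 m/s. Sum: 48.666667 + 73.874222 = 122.54089 m/s. Result: 122.54089 m/s ≈ 122.5 m/s (4 s.f.).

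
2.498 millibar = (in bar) 0.002498. Check: 1 millibar = 100 Pa, so 2.498 millibar = 2.498 * 100 = 249.8 Pa. 1 bar = 100000 Pa, so 249.8 Pa = 249.8 / 100000 = 0.002498 bar.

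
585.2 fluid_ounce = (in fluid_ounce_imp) 1 fluid_ounce = 2.957353e-05 m^3, so 585.2 fluid_ounce = 585.2 * 2.957353e-05 = 0.017306429 m^3. 1 fluid_ounce_imp = 2.8413063e-05 m^3, so 0.017306429 m^3 = 0.017306429 / 2.8413063e-05 = 609.10117 fluid_ounce_imp ≈ 609.1 fluid_ounce_imp (4 s.f.). Final answer: 609.1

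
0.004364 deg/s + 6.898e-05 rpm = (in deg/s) 0.004778. Check: 1 deg/s = 0.017453293 rad/s, so 0.004364 deg/s = 0.004364 * 0.017453293 = 7.6166169e-05 rad/s. 1 rpm = 0.10471976 rad/s, so 6.898e-05 rpm = 6.898e-05 * 0.10471976 = 7.2235687e-06 rad/s. Sum: 7.6166169e-05 + 7.2235687e-06 = 8.3389737e-05 rad/s. 1 deg/s = 0.017453293 rad/s, so 8.3389737e-05 rad/s = 8.3389737e-05 / 0.017453293 = 0.00477788 deg/s ≈ 0.004778 deg/s (4 s.f.).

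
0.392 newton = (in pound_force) 0.08813. Check: 0.392 newton = 0.392 N. 1 pound_force = 4.4482216 N, so 0.392 N = 0.392 / 4.4482216 = 0.088125106 pound_force ≈ 0.08813 pound_force (4 s.f.).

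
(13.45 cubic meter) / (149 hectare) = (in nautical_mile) 13.45 cubic meter = 13.45 m^3. 1 hectare = 10000 m^2, so 149 hectare = 149 * 10000 = 1490000 m^2. Combine: 13.45 m^3 / 1490000 m^2 = 9.0268456e-06 m. 1 nautical_mile = 1852 m, so 9.0268456e-06 m = 9.0268456e-06 / 1852 = 4.8741067e-09 nautical_mile ≈ 4.874e-09 nautical_mile (4 s.f.). Final answer: 4.874e-09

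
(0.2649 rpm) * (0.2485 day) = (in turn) 94.79. Check: 1 rpm = 0.10471976 rad/s, so 0.2649 rpm = 0.2649 * 0.10471976 = 0.027740263 rad/s. 1 day = 86400 s, so 0.2485 day = 0.2485 * 86400 = 21470.4 s. Combine: 0.027740263 rad/s * 21470.4 s = 595.59455 rad. 1 turn = 6.2831853 rad, so 595.59455 rad = 595.59455 / 6.2831853 = 94.791816 turn ≈ 94.79 turn (4 s.f.).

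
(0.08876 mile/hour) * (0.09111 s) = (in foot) 0.01186. Check: 1 mile/hour = 0.44704 m/s, so 0.08876 mile/hour = 0.08876 * 0.44704 = 0.03967927 m/s. 0.09111 s is already in s. Combine: 0.03967927 m/s * 0.09111 s = 0.0036151783 m. 1 foot = 0.3048 m, so 0.0036151783 m = 0.0036151783 / 0.3048 = 0.011860821 foot ≈ 0.01186 foot (4 s.f.).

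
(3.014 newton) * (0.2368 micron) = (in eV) 3.014 newton = 3.014 N. 1 micron = 1e-06 m, so 0.2368 micron = 0.2368 * 1e-06 = 2.368e-07 m. Combine: 3.014 N * 2.368e-07 m = 7.137152e-07 J. 1 eV = 1.6021766e-19 J, so 7.137152e-07 J = 7.137152e-07 / 1.6021766e-19 = 4.4546599e+12 eV ≈ 4.455e+12 eV (4 s.f.). Final answer: 4.455e+12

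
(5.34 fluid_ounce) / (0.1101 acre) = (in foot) 1.163e-06. Check: 1 fluid_ounce = 2.957353e-05 m^3, so 5.34 fluid_ounce = 5.34 * 2.957353e-05 = 0.00015792265 m^3. 1 acre = 4046.8564 m^2, so 0.1101 acre = 0.1101 * 4046.8564 = 445.55889 m^2. Combine: 0.00015792265 m^3 / 445.55889 m^2 = 3.544372e-07 m. 1 foot = 0.3048 m, so 3.544372e-07 m = 3.544372e-07 / 0.3048 = 1.1628517e-06 foot ≈ 1.163e-06 foot (4 s.f.).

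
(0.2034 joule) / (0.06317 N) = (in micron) 3.22e+06. Check: 0.2034 joule = 0.2034 J. 0.06317 N is already in N. Combine: 0.2034 J / 0.06317 N = 3.2198829 m. 1 micron = 1e-06 m, so 3.2198829 m = 3.2198829 / 1e-06 = 3219882.9 micron ≈ 3.22e+06 micron (4 s.f.).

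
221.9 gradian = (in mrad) 1 gradian = 0.015707963 rad, so 221.9 gradian = 221.9 * 0.015707963 = 3.485597 rad. 1 mrad = 0.001 rad, so 3.485597 rad = 3.485597 / 0.001 = 3485.597 mrad ≈ 3486 mrad (4 s.f.). Final answer: 3486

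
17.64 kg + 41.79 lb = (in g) 3.66e+04. Check: 17.64 kg is already in kg. 1 lb = 0.45359237 kg, so 41.79 lb = 41.79 * 0.45359237 = 18.955625 kg. Sum: 17.64 + 18.955625 = 36.595625 kg. 1 g = 0.001 kg, so 36.595625 kg = 36.595625 / 0.001 = 36595.625 g ≈ 3.66e+04 g (4 s.f.).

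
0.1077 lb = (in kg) 0.04885. Check: 1 lb = 0.45359237 kg, so 0.1077 lb = 0.1077 * 0.45359237 = 0.048851898 kg. Result: 0.048851898 kg ≈ 0.04885 kg (4 s.f.).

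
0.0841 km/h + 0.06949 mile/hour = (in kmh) 1 km/h = 0.27777778 m/s, so 0.0841 km/h = 0.0841 * 0.27777778 = 0.023361111 m/s. 1 mile/hour = 0.44704 m/s, so 0.06949 mile/hour = 0.06949 * 0.44704 = 0.03106481 m/s. Sum: 0.023361111 + 0.03106481 = 0.054425921 m/s. 1 kmh = 0.27777778 m/s, so 0.054425921 m/s = 0.054425921 / 0.27777778 = 0.19593331 kmh ≈ 0.1959 kmh (4 s.f.). Final answer: 0.1959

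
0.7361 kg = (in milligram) 1 milligram = 1e-06 kg, so 0.7361 kg = 0.7361 / 1e-06 = 736100 milligram ≈ 7.361e+05 milligram (4 s.f.). Final answer: 7.361e+05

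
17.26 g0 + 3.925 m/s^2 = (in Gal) 1.732e+04. Check: 1 g0 = 9.80665 m/s^2, so 17.26 g0 = 17.26 * 9.80665 = 169.26278 m/s^2. 3.925 m/s^2 is already in m/s^2. Sum: 169.26278 + 3.925 = 173.18778 m/s^2. 1 Gal = 0.01 m/s^2, so 173.18778 m/s^2 = 173.18778 / 0.01 = 17318.778 Gal ≈ 1.732e+04 Gal (4 s.f.).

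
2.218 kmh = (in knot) 1.198. Check: 1 kmh = 0.27777778 m/s, so 2.218 kmh = 2.218 * 0.27777778 = 0.61611111 m/s. 1 knot = 0.51444444 m/s, so 0.61611111 m/s = 0.61611111 / 0.51444444 = 1.1976242 knot ≈ 1.198 knot (4 s.f.).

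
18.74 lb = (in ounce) 299.8. Check: 1 lb = 0.45359237 kg, so 18.74 lb = 18.74 * 0.45359237 = 8.500321 kg. 1 ounce = 0.028349523 kg, so 8.500321 kg = 8.500321 / 0.028349523 = 299.84 ounce ≈ 299.8 ounce (4 s.f.).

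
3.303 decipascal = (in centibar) 1 decipascal = 0.1 Pa, so 3.303 decipascal = 3.303 * 0.1 = 0.3303 Pa. 1 centibar = 1000 Pa, so 0.3303 Pa = 0.3303 / 1000 = 0.0003303 centibar. Final answer: 0.0003303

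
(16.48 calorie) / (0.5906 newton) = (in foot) 383. Check: 1 calorie = 4.184 J, so 16.48 calorie = 16.48 * 4.184 = 68.95232 J. 0.5906 newton = 0.5906 N. Combine: 68.95232 J / 0.5906 N = 116.74961 m. 1 foot = 0.3048 m, so 116.74961 m = 116.74961 / 0.3048 = 383.03678 foot ≈ 383 foot (4 s.f.).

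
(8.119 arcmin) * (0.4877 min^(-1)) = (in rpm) 1 arcmin = 0.00029088821 rad, so 8.119 arcmin = 8.119 * 0.00029088821 = 0.0023617214 rad. 1 min^(-1) = 0.016666667 Hz, so 0.4877 min^(-1) = 0.4877 * 0.016666667 = 0.0081283333 Hz. Combine: 0.0023617214 rad * 0.0081283333 Hz = 1.9196859e-05 rad/s. 1 rpm = 0.10471976 rad/s, so 1.9196859e-05 rad/s = 1.9196859e-05 / 0.10471976 = 0.0001833165 rpm ≈ 0.0001833 rpm (4 s.f.). Final answer: 0.0001833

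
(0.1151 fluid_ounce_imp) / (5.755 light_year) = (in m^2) 6.007e-23. Check: 1 fluid_ounce_imp = 2.8413063e-05 m^3, so 0.1151 fluid_ounce_imp = 0.1151 * 2.8413063e-05 = 3.2703435e-06 m^3. 1 light_year = 9.4607305e+15 m, so 5.755 light_year = 5.755 * 9.4607305e+15 = 5.4446504e+16 m. Combine: 3.2703435e-06 m^3 / 5.4446504e+16 m = 6.0065262e-23 m^2. Result: 6.0065262e-23 m^2 ≈ 6.007e-23 m^2 (4 s.f.).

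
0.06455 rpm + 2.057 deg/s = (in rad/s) 0.04266. Check: 1 rpm = 0.10471976 rad/s, so 0.06455 rpm = 0.06455 * 0.10471976 = 0.0067596602 rad/s. 1 deg/s = 0.017453293 rad/s, so 2.057 deg/s = 2.057 * 0.017453293 = 0.035901423 rad/s. Sum: 0.0067596602 + 0.035901423 = 0.042661083 rad/s. Result: 0.042661083 rad/s ≈ 0.04266 rad/s (4 s.f.).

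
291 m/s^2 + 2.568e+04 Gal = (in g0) 55.86. Check: 291 m/s^2 is already in m/s^2. 1 Gal = 0.01 m/s^2, so 2.568e+04 Gal = 2.568e+04 * 0.01 = 256.8 m/s^2. Sum: 291 + 256.8 = 547.8 m/s^2. 1 g0 = 9.80665 m/s^2, so 547.8 m/s^2 = 547.8 / 9.80665 = 55.860054 g0 ≈ 55.86 g0 (4 s.f.).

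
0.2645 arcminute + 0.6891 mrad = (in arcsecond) 1 arcminute = 0.00029088821 rad, so 0.2645 arcminute = 0.2645 * 0.00029088821 = 7.6939931e-05 rad. 1 mrad = 0.001 rad, so 0.6891 mrad = 0.6891 * 0.001 = 0.0006891 rad. Sum: 7.6939931e-05 + 0.0006891 = 0.00076603993 rad. 1 arcsecond = 4.8481368e-06 rad, so 0.00076603993 rad = 0.00076603993 / 4.8481368e-06 = 158.00708 arcsecond ≈ 158 arcsecond (4 s.f.). Final answer: 158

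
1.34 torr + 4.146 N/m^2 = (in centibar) 0.1828. Check: 1 torr = 133.32237 Pa, so 1.34 torr = 1.34 * 133.32237 = 178.65197 Pa. 4.146 N/m^2 = 4.146 Pa. Sum: 178.65197 + 4.146 = 182.79797 Pa. 1 centibar = 1000 Pa, so 182.79797 Pa = 182.79797 / 1000 = 0.18279797 centibar ≈ 0.1828 centibar (4 s.f.).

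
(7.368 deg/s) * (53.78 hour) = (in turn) 1 deg/s = 0.017453293 rad/s, so 7.368 deg/s = 7.368 * 0.017453293 = 0.12859586 rad/s. 1 hour = 3600 s, so 53.78 hour = 53.78 * 3600 = 193608 s. Combine: 0.12859586 rad/s * 193608 s = 24897.187 rad. 1 turn = 6.2831853 rad, so 24897.187 rad = 24897.187 / 6.2831853 = 3962.5104 turn ≈ 3963 turn (4 s.f.). Final answer: 3963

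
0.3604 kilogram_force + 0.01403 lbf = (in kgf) 1 kilogram_force = 9.80665 N, so 0.3604 kilogram_force = 0.3604 * 9.80665 = 3.5343167 N. 1 lbf = 4.4482216 N, so 0.01403 lbf = 0.01403 * 4.4482216 = 0.062408549 N. Sum: 3.5343167 + 0.062408549 = 3.5967252 N. 1 kgf = 9.80665 N, so 3.5967252 N = 3.5967252 / 9.80665 = 0.3667639 kgf ≈ 0.3668 kgf (4 s.f.). Final answer: 0.3668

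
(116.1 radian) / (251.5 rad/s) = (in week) 116.1 radian = 116.1 rad. 251.5 rad/s is already in rad/s. Combine: 116.1 rad / 251.5 rad/s = 0.46163022 s. 1 week = 604800 s, so 0.46163022 s = 0.46163022 / 604800 = 7.6327748e-07 week ≈ 7.633e-07 week (4 s.f.). Final answer: 7.633e-07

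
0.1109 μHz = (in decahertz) 1.109e-08. Check: 1 μHz = 1e-06 Hz, so 0.1109 μHz = 0.1109 * 1e-06 = 1.109e-07 Hz. 1 decahertz = 10 Hz, so 1.109e-07 Hz = 1.109e-07 / 10 = 1.109e-08 decahertz.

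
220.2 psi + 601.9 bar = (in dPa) 6.171e+08. Check: 1 psi = 6894.7573 Pa, so 220.2 psi = 220.2 * 6894.7573 = 1518225.6 Pa. 1 bar = 100000 Pa, so 601.9 bar = 601.9 * 100000 = 60190000 Pa. Sum: 1518225.6 + 60190000 = 61708226 Pa. 1 dPa = 0.1 Pa, so 61708226 Pa = 61708226 / 0.1 = 6.1708226e+08 dPa ≈ 6.171e+08 dPa (4 s.f.).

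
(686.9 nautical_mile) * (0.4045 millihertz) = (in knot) 1000. Check: 1 nautical_mile = 1852 m, so 686.9 nautical_mile = 686.9 * 1852 = 1272138.8 m. 1 millihertz = 0.001 Hz, so 0.4045 millihertz = 0.4045 * 0.001 = 0.0004045 Hz. Combine: 1272138.8 m * 0.0004045 Hz = 514.58014 m/s. 1 knot = 0.51444444 m/s, so 514.58014 m/s = 514.58014 / 0.51444444 = 1000.2638 knot ≈ 1000 knot (4 s.f.).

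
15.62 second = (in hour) 15.62 second = 15.62 s. 1 hour = 3600 s, so 15.62 s = 15.62 / 3600 = 0.0043388889 hour ≈ 0.004339 hour (4 s.f.). Final answer: 0.004339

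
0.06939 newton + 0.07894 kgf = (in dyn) 8.435e+04. Check: 0.06939 newton = 0.06939 N. 1 kgf = 9.80665 N, so 0.07894 kgf = 0.07894 * 9.80665 = 0.77413695 N. Sum: 0.06939 + 0.77413695 = 0.84352695 N. 1 dyn = 1e-05 N, so 0.84352695 N = 0.84352695 / 1e-05 = 84352.695 dyn ≈ 8.435e+04 dyn (4 s.f.).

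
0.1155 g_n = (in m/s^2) 1 g_n = 9.80665 m/s^2, so 0.1155 g_n = 0.1155 * 9.80665 = 1.1326681 m/s^2. Result: 1.1326681 m/s^2 ≈ 1.133 m/s^2 (4 s.f.). Final answer: 1.133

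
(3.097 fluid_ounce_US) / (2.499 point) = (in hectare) 1 fluid_ounce_US = 2.957353e-05 m^3, so 3.097 fluid_ounce_US = 3.097 * 2.957353e-05 = 9.1589221e-05 m^3. 1 point = 0.00035277778 m, so 2.499 point = 2.499 * 0.00035277778 = 0.00088159167 m. Combine: 9.1589221e-05 m^3 / 0.00088159167 m = 0.10389075 m^2. 1 hectare = 10000 m^2, so 0.10389075 m^2 = 0.10389075 / 10000 = 1.0389075e-05 hectare ≈ 1.039e-05 hectare (4 s.f.). Final answer: 1.039e-05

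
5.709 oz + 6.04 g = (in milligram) 1 oz = 0.028349523 kg, so 5.709 oz = 5.709 * 0.028349523 = 0.16184743 kg. 1 g = 0.001 kg, so 6.04 g = 6.04 * 0.001 = 0.00604 kg. Sum: 0.16184743 + 0.00604 = 0.16788743 kg. 1 milligram = 1e-06 kg, so 0.16788743 kg = 0.16788743 / 1e-06 = 167887.43 milligram ≈ 1.679e+05 milligram (4 s.f.). Final answer: 1.679e+05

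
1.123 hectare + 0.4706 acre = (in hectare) 1 hectare = 10000 m^2, so 1.123 hectare = 1.123 * 10000 = 11230 m^2. 1 acre = 4046.8564 m^2, so 0.4706 acre = 0.4706 * 4046.8564 = 1904.4506 m^2. Sum: 11230 + 1904.4506 = 13134.451 m^2. 1 hectare = 10000 m^2, so 13134.451 m^2 = 13134.451 / 10000 = 1.3134451 hectare ≈ 1.313 hectare (4 s.f.). Final answer: 1.313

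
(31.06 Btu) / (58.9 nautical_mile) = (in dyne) 1 Btu = 1055.0559 J, so 31.06 Btu = 31.06 * 1055.0559 = 32770.035 J. 1 nautical_mile = 1852 m, so 58.9 nautical_mile = 58.9 * 1852 = 109082.8 m. Combine: 32770.035 J / 109082.8 m = 0.30041432 N. 1 dyne = 1e-05 N, so 0.30041432 N = 0.30041432 / 1e-05 = 30041.432 dyne ≈ 3.004e+04 dyne (4 s.f.). Final answer: 3.004e+04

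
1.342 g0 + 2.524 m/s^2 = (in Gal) 1 g0 = 9.80665 m/s^2, so 1.342 g0 = 1.342 * 9.80665 = 13.160524 m/s^2. 2.524 m/s^2 is already in m/s^2. Sum: 13.160524 + 2.524 = 15.684524 m/s^2. 1 Gal = 0.01 m/s^2, so 15.684524 m/s^2 = 15.684524 / 0.01 = 1568.4524 Gal ≈ 1568 Gal (4 s.f.). Final answer: 1568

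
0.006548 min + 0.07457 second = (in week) 7.729e-07. Check: 1 min = 60 s, so 0.006548 min = 0.006548 * 60 = 0.39288 s. 0.07457 second = 0.07457 s. Sum: 0.39288 + 0.07457 = 0.46745 s. 1 week = 604800 s, so 0.46745 s = 0.46745 / 604800 = 7.7290013e-07 week ≈ 7.729e-07 week (4 s.f.).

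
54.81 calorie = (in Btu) 1 calorie = 4.184 J, so 54.81 calorie = 54.81 * 4.184 = 229.32504 J. 1 Btu = 1055.0559 J, so 229.32504 J = 229.32504 / 1055.0559 = 0.2173582 Btu ≈ 0.2174 Btu (4 s.f.). Final answer: 0.2174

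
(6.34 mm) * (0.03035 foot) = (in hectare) 5.865e-09. Check: 1 mm = 0.001 m, so 6.34 mm = 6.34 * 0.001 = 0.00634 m. 1 foot = 0.3048 m, so 0.03035 foot = 0.03035 * 0.3048 = 0.00925068 m. Combine: 0.00634 m * 0.00925068 m = 5.8649311e-05 m^2. 1 hectare = 10000 m^2, so 5.8649311e-05 m^2 = 5.8649311e-05 / 10000 = 5.8649311e-09 hectare ≈ 5.865e-09 hectare (4 s.f.).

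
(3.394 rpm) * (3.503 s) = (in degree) 71.34. Check: 1 rpm = 0.10471976 rad/s, so 3.394 rpm = 3.394 * 0.10471976 = 0.35541885 rad/s. 3.503 s is already in s. Combine: 0.35541885 rad/s * 3.503 s = 1.2450322 rad. 1 degree = 0.017453293 rad, so 1.2450322 rad = 1.2450322 / 0.017453293 = 71.335092 degree ≈ 71.34 degree (4 s.f.).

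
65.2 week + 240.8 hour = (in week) 66.63. Check: 1 week = 604800 s, so 65.2 week = 65.2 * 604800 = 39432960 s. 1 hour = 3600 s, so 240.8 hour = 240.8 * 3600 = 866880 s. Sum: 39432960 + 866880 = 40299840 s. 1 week = 604800 s, so 40299840 s = 40299840 / 604800 = 66.633333 week ≈ 66.63 week (4 s.f.).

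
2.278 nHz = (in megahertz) 2.278e-15. Check: 1 nHz = 1e-09 Hz, so 2.278 nHz = 2.278 * 1e-09 = 2.278e-09 Hz. 1 megahertz = 1000000 Hz, so 2.278e-09 Hz = 2.278e-09 / 1000000 = 2.278e-15 megahertz.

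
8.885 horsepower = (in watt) 6626. Check: 1 horsepower = 745.69987 W, so 8.885 horsepower = 8.885 * 745.69987 = 6625.5434 W. 6625.5434 W = 6625.5434 watt ≈ 6626 watt (4 s.f.).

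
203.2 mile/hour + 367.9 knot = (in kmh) 1008. Check: 1 mile/hour = 0.44704 m/s, so 203.2 mile/hour = 203.2 * 0.44704 = 90.838528 m/s. 1 knot = 0.51444444 m/s, so 367.9 knot = 367.9 * 0.51444444 = 189.26411 m/s. Sum: 90.838528 + 189.26411 = 280.10264 m/s. 1 kmh = 0.27777778 m/s, so 280.10264 m/s = 280.10264 / 0.27777778 = 1008.3695 kmh ≈ 1008 kmh (4 s.f.).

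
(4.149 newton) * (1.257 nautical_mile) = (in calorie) 2308. Check: 4.149 newton = 4.149 N. 1 nautical_mile = 1852 m, so 1.257 nautical_mile = 1.257 * 1852 = 2327.964 m. Combine: 4.149 N * 2327.964 m = 9658.7226 J. 1 calorie = 4.184 J, so 9658.7226 J = 9658.7226 / 4.184 = 2308.4901 calorie ≈ 2308 calorie (4 s.f.).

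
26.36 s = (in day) 1 day = 86400 s, so 26.36 s = 26.36 / 86400 = 0.00030509259 day ≈ 0.0003051 day (4 s.f.). Final answer: 0.0003051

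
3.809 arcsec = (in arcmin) 1 arcsec = 4.8481368e-06 rad, so 3.809 arcsec = 3.809 * 4.8481368e-06 = 1.8466553e-05 rad. 1 arcmin = 0.00029088821 rad, so 1.8466553e-05 rad = 1.8466553e-05 / 0.00029088821 = 0.063483333 arcmin ≈ 0.06348 arcmin (4 s.f.). Final answer: 0.06348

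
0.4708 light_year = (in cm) 1 light_year = 9.4607305e+15 m, so 0.4708 light_year = 0.4708 * 9.4607305e+15 = 4.4541119e+15 m. 1 cm = 0.01 m, so 4.4541119e+15 m = 4.4541119e+15 / 0.01 = 4.4541119e+17 cm ≈ 4.454e+17 cm (4 s.f.). Final answer: 4.454e+17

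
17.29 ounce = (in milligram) 1 ounce = 0.028349523 kg, so 17.29 ounce = 17.29 * 0.028349523 = 0.49016325 kg. 1 milligram = 1e-06 kg, so 0.49016325 kg = 0.49016325 / 1e-06 = 490163.25 milligram ≈ 4.902e+05 milligram (4 s.f.). Final answer: 4.902e+05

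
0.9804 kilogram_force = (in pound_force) 1 kilogram_force = 9.80665 N, so 0.9804 kilogram_force = 0.9804 * 9.80665 = 9.6144397 N. 1 pound_force = 4.4482216 N, so 9.6144397 N = 9.6144397 / 4.4482216 = 2.161412 pound_force ≈ 2.161 pound_force (4 s.f.). Final answer: 2.161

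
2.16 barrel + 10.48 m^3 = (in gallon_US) 1 barrel = 0.15898729 m^3, so 2.16 barrel = 2.16 * 0.15898729 = 0.34341256 m^3. 10.48 m^3 is already in m^3. Sum: 0.34341256 + 10.48 = 10.823413 m^3. 1 gallon_US = 0.0037854118 m^3, so 10.823413 m^3 = 10.823413 / 0.0037854118 = 2859.2431 gallon_US ≈ 2859 gallon_US (4 s.f.). Final answer: 2859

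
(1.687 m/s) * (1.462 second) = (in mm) 2466. Check: 1.687 m/s is already in m/s. 1.462 second = 1.462 s. Combine: 1.687 m/s * 1.462 s = 2.466394 m. 1 mm = 0.001 m, so 2.466394 m = 2.466394 / 0.001 = 2466.394 mm ≈ 2466 mm (4 s.f.).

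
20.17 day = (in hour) 484.1. Check: 1 day = 86400 s, so 20.17 day = 20.17 * 86400 = 1742688 s. 1 hour = 3600 s, so 1742688 s = 1742688 / 3600 = 484.08 hour ≈ 484.1 hour (4 s.f.).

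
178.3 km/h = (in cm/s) 4953. Check: 1 km/h = 0.27777778 m/s, so 178.3 km/h = 178.3 * 0.27777778 = 49.527778 m/s. 1 cm/s = 0.01 m/s, so 49.527778 m/s = 49.527778 / 0.01 = 4952.7778 cm/s ≈ 4953 cm/s (4 s.f.).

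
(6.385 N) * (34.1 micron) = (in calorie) 5.204e-05. Check: 6.385 N is already in N. 1 micron = 1e-06 m, so 34.1 micron = 34.1 * 1e-06 = 3.41e-05 m. Combine: 6.385 N * 3.41e-05 m = 0.0002177285 J. 1 calorie = 4.184 J, so 0.0002177285 J = 0.0002177285 / 4.184 = 5.203836e-05 calorie ≈ 5.204e-05 calorie (4 s.f.).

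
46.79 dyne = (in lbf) 0.0001052. Check: 1 dyne = 1e-05 N, so 46.79 dyne = 46.79 * 1e-05 = 0.0004679 N. 1 lbf = 4.4482216 N, so 0.0004679 N = 0.0004679 / 4.4482216 = 0.0001051881 lbf ≈ 0.0001052 lbf (4 s.f.).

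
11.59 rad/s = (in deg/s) 1 deg/s = 0.017453293 rad/s, so 11.59 rad/s = 11.59 / 0.017453293 = 664.05808 deg/s ≈ 664.1 deg/s (4 s.f.). Final answer: 664.1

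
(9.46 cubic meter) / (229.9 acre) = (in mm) 9.46 cubic meter = 9.46 m^3. 1 acre = 4046.8564 m^2, so 229.9 acre = 229.9 * 4046.8564 = 930372.29 m^2. Combine: 9.46 m^3 / 930372.29 m^2 = 1.0167973e-05 m. 1 mm = 0.001 m, so 1.0167973e-05 m = 1.0167973e-05 / 0.001 = 0.010167973 mm ≈ 0.01017 mm (4 s.f.). Final answer: 0.01017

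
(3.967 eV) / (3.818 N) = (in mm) 1 eV = 1.6021766e-19 J, so 3.967 eV = 3.967 * 1.6021766e-19 = 6.3558347e-19 J. 3.818 N is already in N. Combine: 6.3558347e-19 J / 3.818 N = 1.6647026e-19 m. 1 mm = 0.001 m, so 1.6647026e-19 m = 1.6647026e-19 / 0.001 = 1.6647026e-16 mm ≈ 1.665e-16 mm (4 s.f.). Final answer: 1.665e-16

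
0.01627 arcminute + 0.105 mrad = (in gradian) 1 arcminute = 0.00029088821 rad, so 0.01627 arcminute = 0.01627 * 0.00029088821 = 4.7327512e-06 rad. 1 mrad = 0.001 rad, so 0.105 mrad = 0.105 * 0.001 = 0.000105 rad. Sum: 4.7327512e-06 + 0.000105 = 0.00010973275 rad. 1 gradian = 0.015707963 rad, so 0.00010973275 rad = 0.00010973275 / 0.015707963 = 0.0069858039 gradian ≈ 0.006986 gradian (4 s.f.). Final answer: 0.006986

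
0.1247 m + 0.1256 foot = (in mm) 163. Check: 0.1247 m is already in m. 1 foot = 0.3048 m, so 0.1256 foot = 0.1256 * 0.3048 = 0.03828288 m. Sum: 0.1247 + 0.03828288 = 0.16298288 m. 1 mm = 0.001 m, so 0.16298288 m = 0.16298288 / 0.001 = 162.98288 mm ≈ 163 mm (4 s.f.).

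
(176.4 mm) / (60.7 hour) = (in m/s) 1 mm = 0.001 m, so 176.4 mm = 176.4 * 0.001 = 0.1764 m. 1 hour = 3600 s, so 60.7 hour = 60.7 * 3600 = 218520 s. Combine: 0.1764 m / 218520 s = 8.0724876e-07 m/s. Result: 8.0724876e-07 m/s ≈ 8.072e-07 m/s (4 s.f.). Final answer: 8.072e-07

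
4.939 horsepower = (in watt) 3683. Check: 1 horsepower = 745.69987 W, so 4.939 horsepower = 4.939 * 745.69987 = 3683.0117 W. 3683.0117 W = 3683.0117 watt ≈ 3683 watt (4 s.f.).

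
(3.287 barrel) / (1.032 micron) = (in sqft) 1 barrel = 0.15898729 m^3, so 3.287 barrel = 3.287 * 0.15898729 = 0.52259124 m^3. 1 micron = 1e-06 m, so 1.032 micron = 1.032 * 1e-06 = 1.032e-06 m. Combine: 0.52259124 m^3 / 1.032e-06 m = 506386.86 m^2. 1 sqft = 0.09290304 m^2, so 506386.86 m^2 = 506386.86 / 0.09290304 = 5450702.8 sqft ≈ 5.451e+06 sqft (4 s.f.). Final answer: 5.451e+06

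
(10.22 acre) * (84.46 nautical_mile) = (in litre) 6.469e+12. Check: 1 acre = 4046.8564 m^2, so 10.22 acre = 10.22 * 4046.8564 = 41358.873 m^2. 1 nautical_mile = 1852 m, so 84.46 nautical_mile = 84.46 * 1852 = 156419.92 m. Combine: 41358.873 m^2 * 156419.92 m = 6.4693515e+09 m^3. 1 litre = 0.001 m^3, so 6.4693515e+09 m^3 = 6.4693515e+09 / 0.001 = 6.4693515e+12 litre ≈ 6.469e+12 litre (4 s.f.).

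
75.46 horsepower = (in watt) 5.627e+04. Check: 1 horsepower = 745.69987 W, so 75.46 horsepower = 75.46 * 745.69987 = 56270.512 W. 56270.512 W = 56270.512 watt ≈ 5.627e+04 watt (4 s.f.).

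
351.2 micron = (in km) 1 micron = 1e-06 m, so 351.2 micron = 351.2 * 1e-06 = 0.0003512 m. 1 km = 1000 m, so 0.0003512 m = 0.0003512 / 1000 = 3.512e-07 km. Final answer: 3.512e-07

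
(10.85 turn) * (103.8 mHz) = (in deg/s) 1 turn = 6.2831853 rad, so 10.85 turn = 10.85 * 6.2831853 = 68.172561 rad. 1 mHz = 0.001 Hz, so 103.8 mHz = 103.8 * 0.001 = 0.1038 Hz. Combine: 68.172561 rad * 0.1038 Hz = 7.0763118 rad/s. 1 deg/s = 0.017453293 rad/s, so 7.0763118 rad/s = 7.0763118 / 0.017453293 = 405.4428 deg/s ≈ 405.4 deg/s (4 s.f.). Final answer: 405.4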